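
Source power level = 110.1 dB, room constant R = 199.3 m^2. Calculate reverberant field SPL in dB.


Given values:
  Lw = 110.1 dB, R = 199.3 m^2
Formula: SPL = Lw + 10 * log10(4 / R)
Compute 4 / R = 4 / 199.3 = 0.02007
Compute 10 * log10(0.02007) = -16.9745
SPL = 110.1 + (-16.9745) = 93.13

93.13 dB


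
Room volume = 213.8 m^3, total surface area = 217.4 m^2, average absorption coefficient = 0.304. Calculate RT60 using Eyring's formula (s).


Given values:
  V = 213.8 m^3, S = 217.4 m^2, alpha = 0.304
Formula: RT60 = 0.161 * V / (-S * ln(1 - alpha))
Compute ln(1 - 0.304) = ln(0.696) = -0.362406
Denominator: -217.4 * -0.362406 = 78.7871
Numerator: 0.161 * 213.8 = 34.4218
RT60 = 34.4218 / 78.7871 = 0.437

0.437 s


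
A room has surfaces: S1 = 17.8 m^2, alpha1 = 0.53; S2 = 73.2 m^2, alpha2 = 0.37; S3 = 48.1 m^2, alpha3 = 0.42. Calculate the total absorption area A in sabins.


Given surfaces:
  Surface 1: 17.8 * 0.53 = 9.434
  Surface 2: 73.2 * 0.37 = 27.084
  Surface 3: 48.1 * 0.42 = 20.202
Formula: A = sum(Si * alpha_i)
A = 9.434 + 27.084 + 20.202
A = 56.72

56.72 sabins


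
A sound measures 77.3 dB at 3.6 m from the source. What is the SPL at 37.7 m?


Given values:
  SPL1 = 77.3 dB, r1 = 3.6 m, r2 = 37.7 m
Formula: SPL2 = SPL1 - 20 * log10(r2 / r1)
Compute ratio: r2 / r1 = 37.7 / 3.6 = 10.4722
Compute log10: log10(10.4722) = 1.020038
Compute drop: 20 * 1.020038 = 20.4008
SPL2 = 77.3 - 20.4008 = 56.9

56.9 dB


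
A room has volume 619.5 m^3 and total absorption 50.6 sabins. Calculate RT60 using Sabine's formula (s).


Given values:
  V = 619.5 m^3
  A = 50.6 sabins
Formula: RT60 = 0.161 * V / A
Numerator: 0.161 * 619.5 = 99.7395
RT60 = 99.7395 / 50.6 = 1.971

1.971 s


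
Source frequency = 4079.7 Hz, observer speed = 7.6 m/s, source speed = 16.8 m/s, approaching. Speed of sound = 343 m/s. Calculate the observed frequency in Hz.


Given values:
  f_s = 4079.7 Hz, v_o = 7.6 m/s, v_s = 16.8 m/s
  Direction: approaching
Formula: f_o = f_s * (c + v_o) / (c - v_s)
Numerator: c + v_o = 343 + 7.6 = 350.6
Denominator: c - v_s = 343 - 16.8 = 326.2
f_o = 4079.7 * 350.6 / 326.2 = 4384.86

4384.86 Hz


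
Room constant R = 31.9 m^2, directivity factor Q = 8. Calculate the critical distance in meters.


Given values:
  R = 31.9 m^2, Q = 8
Formula: d_c = 0.141 * sqrt(Q * R)
Compute Q * R = 8 * 31.9 = 255.2
Compute sqrt(255.2) = 15.975
d_c = 0.141 * 15.975 = 2.252

2.252 m


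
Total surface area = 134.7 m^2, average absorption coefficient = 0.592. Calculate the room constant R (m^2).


Given values:
  S = 134.7 m^2, alpha = 0.592
Formula: R = S * alpha / (1 - alpha)
Numerator: 134.7 * 0.592 = 79.7424
Denominator: 1 - 0.592 = 0.408
R = 79.7424 / 0.408 = 195.45

195.45 m^2


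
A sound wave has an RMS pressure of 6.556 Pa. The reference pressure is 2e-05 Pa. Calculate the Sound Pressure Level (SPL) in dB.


Given values:
  p = 6.556 Pa
  p_ref = 2e-05 Pa
Formula: SPL = 20 * log10(p / p_ref)
Compute ratio: p / p_ref = 6.556 / 2e-05 = 327800
Compute log10: log10(327800) = 5.515609
Multiply: SPL = 20 * 5.515609 = 110.31

110.31 dB


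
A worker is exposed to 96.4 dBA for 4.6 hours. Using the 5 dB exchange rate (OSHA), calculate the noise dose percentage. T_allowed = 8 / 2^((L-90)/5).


Given values:
  L = 96.4 dBA, T = 4.6 hours
Formula: T_allowed = 8 / 2^((L - 90) / 5)
Compute exponent: (96.4 - 90) / 5 = 1.28
Compute 2^(1.28) = 2.42839
T_allowed = 8 / 2.42839 = 3.294364 hours
Dose = (T / T_allowed) * 100
Dose = (4.6 / 3.294364) * 100 = 139.63

139.63 %


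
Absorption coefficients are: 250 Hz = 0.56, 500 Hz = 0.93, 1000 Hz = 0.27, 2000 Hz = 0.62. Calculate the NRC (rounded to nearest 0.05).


Given values:
  a_250 = 0.56, a_500 = 0.93
  a_1000 = 0.27, a_2000 = 0.62
Formula: NRC = (a250 + a500 + a1000 + a2000) / 4
Sum = 0.56 + 0.93 + 0.27 + 0.62 = 2.38
NRC = 2.38 / 4 = 0.595
Rounded to nearest 0.05: 0.6

0.6


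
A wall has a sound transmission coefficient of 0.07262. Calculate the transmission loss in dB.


Given values:
  tau = 0.07262
Formula: TL = 10 * log10(1 / tau)
Compute 1 / tau = 1 / 0.07262 = 13.7703
Compute log10(13.7703) = 1.138943
TL = 10 * 1.138943 = 11.39

11.39 dB


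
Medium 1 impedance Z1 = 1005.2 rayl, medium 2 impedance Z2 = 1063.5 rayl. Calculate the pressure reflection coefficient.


Given values:
  Z1 = 1005.2 rayl, Z2 = 1063.5 rayl
Formula: R = (Z2 - Z1) / (Z2 + Z1)
Numerator: Z2 - Z1 = 1063.5 - 1005.2 = 58.3
Denominator: Z2 + Z1 = 1063.5 + 1005.2 = 2068.7
R = 58.3 / 2068.7 = 0.0282

0.0282


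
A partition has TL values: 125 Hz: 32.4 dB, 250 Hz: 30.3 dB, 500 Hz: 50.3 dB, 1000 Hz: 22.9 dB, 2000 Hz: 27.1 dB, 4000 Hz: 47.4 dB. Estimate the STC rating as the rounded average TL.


Given TL values at each frequency:
  125 Hz: 32.4 dB
  250 Hz: 30.3 dB
  500 Hz: 50.3 dB
  1000 Hz: 22.9 dB
  2000 Hz: 27.1 dB
  4000 Hz: 47.4 dB
Formula: STC ~ round(average of TL values)
Sum = 32.4 + 30.3 + 50.3 + 22.9 + 27.1 + 47.4 = 210.4
Average = 210.4 / 6 = 35.07
Rounded: 35

35


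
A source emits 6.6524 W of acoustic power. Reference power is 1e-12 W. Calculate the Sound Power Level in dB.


Given values:
  W = 6.6524 W
  W_ref = 1e-12 W
Formula: SWL = 10 * log10(W / W_ref)
Compute ratio: W / W_ref = 6652400000000
Compute log10: log10(6652400000000) = 12.822978
Multiply: SWL = 10 * 12.822978 = 128.23

128.23 dB


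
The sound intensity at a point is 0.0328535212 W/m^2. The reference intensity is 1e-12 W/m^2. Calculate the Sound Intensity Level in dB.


Given values:
  I = 0.0328535212 W/m^2
  I_ref = 1e-12 W/m^2
Formula: SIL = 10 * log10(I / I_ref)
Compute ratio: I / I_ref = 32853521200
Compute log10: log10(32853521200) = 10.516582
Multiply: SIL = 10 * 10.516582 = 105.17

105.17 dB


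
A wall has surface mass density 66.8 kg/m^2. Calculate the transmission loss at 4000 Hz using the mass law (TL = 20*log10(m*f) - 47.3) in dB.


Given values:
  m = 66.8 kg/m^2, f = 4000 Hz
Formula: TL = 20 * log10(m * f) - 47.3
Compute m * f = 66.8 * 4000 = 267200.0
Compute log10(267200.0) = 5.426836
Compute 20 * 5.426836 = 108.5367
TL = 108.5367 - 47.3 = 61.24

61.24 dB


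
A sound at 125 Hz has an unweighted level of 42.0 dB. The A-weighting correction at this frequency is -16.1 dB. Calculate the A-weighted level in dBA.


Given values:
  SPL = 42.0 dB
  A-weighting at 125 Hz = -16.1 dB
Formula: L_A = SPL + A_weight
L_A = 42.0 + (-16.1)
L_A = 25.9

25.9 dBA


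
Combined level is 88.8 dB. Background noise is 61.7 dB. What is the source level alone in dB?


Given values:
  L_total = 88.8 dB, L_bg = 61.7 dB
Formula: L_source = 10 * log10(10^(L_total/10) - 10^(L_bg/10))
Convert to linear:
  10^(88.8/10) = 758577575.0292
  10^(61.7/10) = 1479108.3882
Difference: 758577575.0292 - 1479108.3882 = 757098466.641
L_source = 10 * log10(757098466.641) = 88.79

88.79 dB


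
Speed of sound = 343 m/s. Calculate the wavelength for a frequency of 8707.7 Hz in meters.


Given values:
  c = 343 m/s, f = 8707.7 Hz
Formula: lambda = c / f
lambda = 343 / 8707.7
lambda = 0.0394

0.0394 m


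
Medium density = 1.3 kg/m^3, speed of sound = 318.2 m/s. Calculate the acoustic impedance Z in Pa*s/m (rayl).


Given values:
  rho = 1.3 kg/m^3
  c = 318.2 m/s
Formula: Z = rho * c
Z = 1.3 * 318.2
Z = 413.66

413.66 rayl


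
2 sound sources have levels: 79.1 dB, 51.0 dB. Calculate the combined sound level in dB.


Formula: L_total = 10 * log10( sum(10^(Li/10)) )
  Source 1: 10^(79.1/10) = 81283051.6164
  Source 2: 10^(51.0/10) = 125892.5412
Sum of linear values = 81408944.1576
L_total = 10 * log10(81408944.1576) = 79.11

79.11 dB


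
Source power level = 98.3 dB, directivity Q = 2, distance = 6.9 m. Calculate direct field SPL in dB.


Given values:
  Lw = 98.3 dB, Q = 2, r = 6.9 m
Formula: SPL = Lw + 10 * log10(Q / (4 * pi * r^2))
Compute 4 * pi * r^2 = 4 * pi * 6.9^2 = 598.2849
Compute Q / denom = 2 / 598.2849 = 0.00334289
Compute 10 * log10(0.00334289) = -24.7588
SPL = 98.3 + (-24.7588) = 73.54

73.54 dB


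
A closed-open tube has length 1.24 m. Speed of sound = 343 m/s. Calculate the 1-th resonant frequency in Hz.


Given values:
  Tube type: closed-open, L = 1.24 m, c = 343 m/s, n = 1
Formula: f_n = (2n - 1) * c / (4 * L)
Compute 2n - 1 = 2*1 - 1 = 1
Compute 4 * L = 4 * 1.24 = 4.96
f = 1 * 343 / 4.96
f = 69.15

69.15 Hz


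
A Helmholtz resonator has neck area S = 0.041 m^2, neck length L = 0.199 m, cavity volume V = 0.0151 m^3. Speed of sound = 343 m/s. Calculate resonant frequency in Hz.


Given values:
  S = 0.041 m^2, L = 0.199 m, V = 0.0151 m^3, c = 343 m/s
Formula: f = (c / (2*pi)) * sqrt(S / (V * L))
Compute V * L = 0.0151 * 0.199 = 0.0030049
Compute S / (V * L) = 0.041 / 0.0030049 = 13.6444
Compute sqrt(13.6444) = 3.693833
Compute c / (2*pi) = 343 / 6.283185 = 54.590148
f = 54.590148 * 3.693833 = 201.65

201.65 Hz


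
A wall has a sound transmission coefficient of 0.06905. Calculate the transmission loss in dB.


Given values:
  tau = 0.06905
Formula: TL = 10 * log10(1 / tau)
Compute 1 / tau = 1 / 0.06905 = 14.4823
Compute log10(14.4823) = 1.160838
TL = 10 * 1.160838 = 11.61

11.61 dB


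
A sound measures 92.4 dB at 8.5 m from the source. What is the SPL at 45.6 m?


Given values:
  SPL1 = 92.4 dB, r1 = 8.5 m, r2 = 45.6 m
Formula: SPL2 = SPL1 - 20 * log10(r2 / r1)
Compute ratio: r2 / r1 = 45.6 / 8.5 = 5.3647
Compute log10: log10(5.3647) = 0.729545
Compute drop: 20 * 0.729545 = 14.5909
SPL2 = 92.4 - 14.5909 = 77.81

77.81 dB


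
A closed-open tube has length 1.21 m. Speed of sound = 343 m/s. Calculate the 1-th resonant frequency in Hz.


Given values:
  Tube type: closed-open, L = 1.21 m, c = 343 m/s, n = 1
Formula: f_n = (2n - 1) * c / (4 * L)
Compute 2n - 1 = 2*1 - 1 = 1
Compute 4 * L = 4 * 1.21 = 4.84
f = 1 * 343 / 4.84
f = 70.87

70.87 Hz


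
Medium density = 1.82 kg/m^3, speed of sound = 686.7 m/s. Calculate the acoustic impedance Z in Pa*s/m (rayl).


Given values:
  rho = 1.82 kg/m^3
  c = 686.7 m/s
Formula: Z = rho * c
Z = 1.82 * 686.7
Z = 1249.79

1249.79 rayl


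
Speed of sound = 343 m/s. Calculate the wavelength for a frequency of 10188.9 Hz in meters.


Given values:
  c = 343 m/s, f = 10188.9 Hz
Formula: lambda = c / f
lambda = 343 / 10188.9
lambda = 0.0337

0.0337 m


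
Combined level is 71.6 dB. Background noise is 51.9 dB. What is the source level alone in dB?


Given values:
  L_total = 71.6 dB, L_bg = 51.9 dB
Formula: L_source = 10 * log10(10^(L_total/10) - 10^(L_bg/10))
Convert to linear:
  10^(71.6/10) = 14454397.7075
  10^(51.9/10) = 154881.6619
Difference: 14454397.7075 - 154881.6619 = 14299516.0456
L_source = 10 * log10(14299516.0456) = 71.55

71.55 dB


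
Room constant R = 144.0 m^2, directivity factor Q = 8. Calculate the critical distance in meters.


Given values:
  R = 144.0 m^2, Q = 8
Formula: d_c = 0.141 * sqrt(Q * R)
Compute Q * R = 8 * 144.0 = 1152.0
Compute sqrt(1152.0) = 33.9411
d_c = 0.141 * 33.9411 = 4.786

4.786 m


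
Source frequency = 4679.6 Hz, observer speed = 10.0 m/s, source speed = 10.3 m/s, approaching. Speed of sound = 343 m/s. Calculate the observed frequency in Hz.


Given values:
  f_s = 4679.6 Hz, v_o = 10.0 m/s, v_s = 10.3 m/s
  Direction: approaching
Formula: f_o = f_s * (c + v_o) / (c - v_s)
Numerator: c + v_o = 343 + 10.0 = 353.0
Denominator: c - v_s = 343 - 10.3 = 332.7
f_o = 4679.6 * 353.0 / 332.7 = 4965.13

4965.13 Hz


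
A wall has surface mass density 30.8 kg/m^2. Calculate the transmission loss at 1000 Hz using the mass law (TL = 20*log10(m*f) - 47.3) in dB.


Given values:
  m = 30.8 kg/m^2, f = 1000 Hz
Formula: TL = 20 * log10(m * f) - 47.3
Compute m * f = 30.8 * 1000 = 30800.0
Compute log10(30800.0) = 4.488551
Compute 20 * 4.488551 = 89.771
TL = 89.771 - 47.3 = 42.47

42.47 dB


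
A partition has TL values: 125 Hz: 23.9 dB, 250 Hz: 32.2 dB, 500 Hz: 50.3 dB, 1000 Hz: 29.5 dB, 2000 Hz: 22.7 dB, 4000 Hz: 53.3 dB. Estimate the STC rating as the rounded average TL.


Given TL values at each frequency:
  125 Hz: 23.9 dB
  250 Hz: 32.2 dB
  500 Hz: 50.3 dB
  1000 Hz: 29.5 dB
  2000 Hz: 22.7 dB
  4000 Hz: 53.3 dB
Formula: STC ~ round(average of TL values)
Sum = 23.9 + 32.2 + 50.3 + 29.5 + 22.7 + 53.3 = 211.9
Average = 211.9 / 6 = 35.32
Rounded: 35

35


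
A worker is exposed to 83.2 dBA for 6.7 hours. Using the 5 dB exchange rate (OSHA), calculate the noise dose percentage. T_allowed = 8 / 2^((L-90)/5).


Given values:
  L = 83.2 dBA, T = 6.7 hours
Formula: T_allowed = 8 / 2^((L - 90) / 5)
Compute exponent: (83.2 - 90) / 5 = -1.36
Compute 2^(-1.36) = 0.389582
T_allowed = 8 / 0.389582 = 20.53483 hours
Dose = (T / T_allowed) * 100
Dose = (6.7 / 20.53483) * 100 = 32.63

32.63 %


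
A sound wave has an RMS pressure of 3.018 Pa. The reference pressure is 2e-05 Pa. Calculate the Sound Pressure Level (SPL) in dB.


Given values:
  p = 3.018 Pa
  p_ref = 2e-05 Pa
Formula: SPL = 20 * log10(p / p_ref)
Compute ratio: p / p_ref = 3.018 / 2e-05 = 150900
Compute log10: log10(150900) = 5.178689
Multiply: SPL = 20 * 5.178689 = 103.57

103.57 dB


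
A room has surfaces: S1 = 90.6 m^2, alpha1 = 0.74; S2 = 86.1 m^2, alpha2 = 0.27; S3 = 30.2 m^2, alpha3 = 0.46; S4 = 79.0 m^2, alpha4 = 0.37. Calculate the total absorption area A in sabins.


Given surfaces:
  Surface 1: 90.6 * 0.74 = 67.044
  Surface 2: 86.1 * 0.27 = 23.247
  Surface 3: 30.2 * 0.46 = 13.892
  Surface 4: 79.0 * 0.37 = 29.23
Formula: A = sum(Si * alpha_i)
A = 67.044 + 23.247 + 13.892 + 29.23
A = 133.41

133.41 sabins


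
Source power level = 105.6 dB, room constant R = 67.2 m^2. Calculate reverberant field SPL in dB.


Given values:
  Lw = 105.6 dB, R = 67.2 m^2
Formula: SPL = Lw + 10 * log10(4 / R)
Compute 4 / R = 4 / 67.2 = 0.059524
Compute 10 * log10(0.059524) = -12.2531
SPL = 105.6 + (-12.2531) = 93.35

93.35 dB


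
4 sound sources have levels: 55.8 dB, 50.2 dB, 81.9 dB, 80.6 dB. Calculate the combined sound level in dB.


Formula: L_total = 10 * log10( sum(10^(Li/10)) )
  Source 1: 10^(55.8/10) = 380189.3963
  Source 2: 10^(50.2/10) = 104712.8548
  Source 3: 10^(81.9/10) = 154881661.8912
  Source 4: 10^(80.6/10) = 114815362.1497
Sum of linear values = 270181926.292
L_total = 10 * log10(270181926.292) = 84.32

84.32 dB


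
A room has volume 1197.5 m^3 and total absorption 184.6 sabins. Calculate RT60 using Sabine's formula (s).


Given values:
  V = 1197.5 m^3
  A = 184.6 sabins
Formula: RT60 = 0.161 * V / A
Numerator: 0.161 * 1197.5 = 192.7975
RT60 = 192.7975 / 184.6 = 1.044

1.044 s


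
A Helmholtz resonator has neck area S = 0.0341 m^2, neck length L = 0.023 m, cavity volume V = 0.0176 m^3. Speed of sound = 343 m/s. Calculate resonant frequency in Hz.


Given values:
  S = 0.0341 m^2, L = 0.023 m, V = 0.0176 m^3, c = 343 m/s
Formula: f = (c / (2*pi)) * sqrt(S / (V * L))
Compute V * L = 0.0176 * 0.023 = 0.0004048
Compute S / (V * L) = 0.0341 / 0.0004048 = 84.2391
Compute sqrt(84.2391) = 9.178186
Compute c / (2*pi) = 343 / 6.283185 = 54.590148
f = 54.590148 * 9.178186 = 501.04

501.04 Hz


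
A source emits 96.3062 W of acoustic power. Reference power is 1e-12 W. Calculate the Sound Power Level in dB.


Given values:
  W = 96.3062 W
  W_ref = 1e-12 W
Formula: SWL = 10 * log10(W / W_ref)
Compute ratio: W / W_ref = 96306200000000
Compute log10: log10(96306200000000) = 13.983654
Multiply: SWL = 10 * 13.983654 = 139.84

139.84 dB


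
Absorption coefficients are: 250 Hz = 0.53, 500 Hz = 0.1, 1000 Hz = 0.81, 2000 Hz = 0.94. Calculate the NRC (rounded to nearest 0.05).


Given values:
  a_250 = 0.53, a_500 = 0.1
  a_1000 = 0.81, a_2000 = 0.94
Formula: NRC = (a250 + a500 + a1000 + a2000) / 4
Sum = 0.53 + 0.1 + 0.81 + 0.94 = 2.38
NRC = 2.38 / 4 = 0.595
Rounded to nearest 0.05: 0.6

0.6


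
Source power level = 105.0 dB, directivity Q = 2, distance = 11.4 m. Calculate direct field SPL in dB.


Given values:
  Lw = 105.0 dB, Q = 2, r = 11.4 m
Formula: SPL = Lw + 10 * log10(Q / (4 * pi * r^2))
Compute 4 * pi * r^2 = 4 * pi * 11.4^2 = 1633.1255
Compute Q / denom = 2 / 1633.1255 = 0.00122465
Compute 10 * log10(0.00122465) = -29.1199
SPL = 105.0 + (-29.1199) = 75.88

75.88 dB


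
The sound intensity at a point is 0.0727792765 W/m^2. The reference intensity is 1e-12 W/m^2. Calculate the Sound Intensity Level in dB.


Given values:
  I = 0.0727792765 W/m^2
  I_ref = 1e-12 W/m^2
Formula: SIL = 10 * log10(I / I_ref)
Compute ratio: I / I_ref = 72779276500
Compute log10: log10(72779276500) = 10.862008
Multiply: SIL = 10 * 10.862008 = 108.62

108.62 dB


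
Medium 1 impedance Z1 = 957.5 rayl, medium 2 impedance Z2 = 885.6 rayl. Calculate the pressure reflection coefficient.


Given values:
  Z1 = 957.5 rayl, Z2 = 885.6 rayl
Formula: R = (Z2 - Z1) / (Z2 + Z1)
Numerator: Z2 - Z1 = 885.6 - 957.5 = -71.9
Denominator: Z2 + Z1 = 885.6 + 957.5 = 1843.1
R = -71.9 / 1843.1 = -0.039

-0.039


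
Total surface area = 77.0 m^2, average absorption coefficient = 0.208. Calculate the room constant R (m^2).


Given values:
  S = 77.0 m^2, alpha = 0.208
Formula: R = S * alpha / (1 - alpha)
Numerator: 77.0 * 0.208 = 16.016
Denominator: 1 - 0.208 = 0.792
R = 16.016 / 0.792 = 20.22

20.22 m^2


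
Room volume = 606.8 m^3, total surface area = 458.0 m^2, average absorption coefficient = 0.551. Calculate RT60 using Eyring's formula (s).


Given values:
  V = 606.8 m^3, S = 458.0 m^2, alpha = 0.551
Formula: RT60 = 0.161 * V / (-S * ln(1 - alpha))
Compute ln(1 - 0.551) = ln(0.449) = -0.800732
Denominator: -458.0 * -0.800732 = 366.7353
Numerator: 0.161 * 606.8 = 97.6948
RT60 = 97.6948 / 366.7353 = 0.266

0.266 s


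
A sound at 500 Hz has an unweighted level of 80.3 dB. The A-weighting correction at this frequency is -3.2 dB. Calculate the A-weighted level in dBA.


Given values:
  SPL = 80.3 dB
  A-weighting at 500 Hz = -3.2 dB
Formula: L_A = SPL + A_weight
L_A = 80.3 + (-3.2)
L_A = 77.1

77.1 dBA


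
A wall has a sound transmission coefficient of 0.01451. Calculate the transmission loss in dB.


Given values:
  tau = 0.01451
Formula: TL = 10 * log10(1 / tau)
Compute 1 / tau = 1 / 0.01451 = 68.918
Compute log10(68.918) = 1.838333
TL = 10 * 1.838333 = 18.38

18.38 dB


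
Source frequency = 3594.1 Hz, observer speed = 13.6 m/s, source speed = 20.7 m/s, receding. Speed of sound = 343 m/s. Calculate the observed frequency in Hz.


Given values:
  f_s = 3594.1 Hz, v_o = 13.6 m/s, v_s = 20.7 m/s
  Direction: receding
Formula: f_o = f_s * (c - v_o) / (c + v_s)
Numerator: c - v_o = 343 - 13.6 = 329.4
Denominator: c + v_s = 343 + 20.7 = 363.7
f_o = 3594.1 * 329.4 / 363.7 = 3255.15

3255.15 Hz


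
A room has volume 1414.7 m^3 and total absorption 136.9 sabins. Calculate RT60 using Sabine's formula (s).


Given values:
  V = 1414.7 m^3
  A = 136.9 sabins
Formula: RT60 = 0.161 * V / A
Numerator: 0.161 * 1414.7 = 227.7667
RT60 = 227.7667 / 136.9 = 1.664

1.664 s


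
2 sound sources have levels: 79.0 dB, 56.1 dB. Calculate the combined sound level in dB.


Formula: L_total = 10 * log10( sum(10^(Li/10)) )
  Source 1: 10^(79.0/10) = 79432823.4724
  Source 2: 10^(56.1/10) = 407380.2778
Sum of linear values = 79840203.7502
L_total = 10 * log10(79840203.7502) = 79.02

79.02 dB


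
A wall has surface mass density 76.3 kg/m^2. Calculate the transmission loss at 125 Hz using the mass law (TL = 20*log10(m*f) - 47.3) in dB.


Given values:
  m = 76.3 kg/m^2, f = 125 Hz
Formula: TL = 20 * log10(m * f) - 47.3
Compute m * f = 76.3 * 125 = 9537.5
Compute log10(9537.5) = 3.979435
Compute 20 * 3.979435 = 79.5887
TL = 79.5887 - 47.3 = 32.29

32.29 dB


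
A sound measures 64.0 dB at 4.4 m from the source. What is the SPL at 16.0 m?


Given values:
  SPL1 = 64.0 dB, r1 = 4.4 m, r2 = 16.0 m
Formula: SPL2 = SPL1 - 20 * log10(r2 / r1)
Compute ratio: r2 / r1 = 16.0 / 4.4 = 3.6364
Compute log10: log10(3.6364) = 0.560672
Compute drop: 20 * 0.560672 = 11.2134
SPL2 = 64.0 - 11.2134 = 52.79

52.79 dB


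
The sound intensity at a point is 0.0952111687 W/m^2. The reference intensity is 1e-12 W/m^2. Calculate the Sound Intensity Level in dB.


Given values:
  I = 0.0952111687 W/m^2
  I_ref = 1e-12 W/m^2
Formula: SIL = 10 * log10(I / I_ref)
Compute ratio: I / I_ref = 95211168700
Compute log10: log10(95211168700) = 10.978688
Multiply: SIL = 10 * 10.978688 = 109.79

109.79 dB


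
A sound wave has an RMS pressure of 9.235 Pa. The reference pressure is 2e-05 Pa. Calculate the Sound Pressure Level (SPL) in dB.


Given values:
  p = 9.235 Pa
  p_ref = 2e-05 Pa
Formula: SPL = 20 * log10(p / p_ref)
Compute ratio: p / p_ref = 9.235 / 2e-05 = 461750
Compute log10: log10(461750) = 5.664407
Multiply: SPL = 20 * 5.664407 = 113.29

113.29 dB


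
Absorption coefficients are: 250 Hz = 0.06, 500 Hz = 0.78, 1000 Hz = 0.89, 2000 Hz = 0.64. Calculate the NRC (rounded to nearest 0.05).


Given values:
  a_250 = 0.06, a_500 = 0.78
  a_1000 = 0.89, a_2000 = 0.64
Formula: NRC = (a250 + a500 + a1000 + a2000) / 4
Sum = 0.06 + 0.78 + 0.89 + 0.64 = 2.37
NRC = 2.37 / 4 = 0.5925
Rounded to nearest 0.05: 0.6

0.6


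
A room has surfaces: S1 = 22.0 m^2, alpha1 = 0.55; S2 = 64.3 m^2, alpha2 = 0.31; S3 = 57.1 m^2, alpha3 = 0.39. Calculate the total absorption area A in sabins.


Given surfaces:
  Surface 1: 22.0 * 0.55 = 12.1
  Surface 2: 64.3 * 0.31 = 19.933
  Surface 3: 57.1 * 0.39 = 22.269
Formula: A = sum(Si * alpha_i)
A = 12.1 + 19.933 + 22.269
A = 54.3

54.3 sabins


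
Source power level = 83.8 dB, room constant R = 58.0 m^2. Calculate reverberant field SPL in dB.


Given values:
  Lw = 83.8 dB, R = 58.0 m^2
Formula: SPL = Lw + 10 * log10(4 / R)
Compute 4 / R = 4 / 58.0 = 0.068966
Compute 10 * log10(0.068966) = -11.6136
SPL = 83.8 + (-11.6136) = 72.19

72.19 dB


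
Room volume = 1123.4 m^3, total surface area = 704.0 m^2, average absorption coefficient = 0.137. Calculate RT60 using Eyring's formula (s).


Given values:
  V = 1123.4 m^3, S = 704.0 m^2, alpha = 0.137
Formula: RT60 = 0.161 * V / (-S * ln(1 - alpha))
Compute ln(1 - 0.137) = ln(0.863) = -0.147341
Denominator: -704.0 * -0.147341 = 103.7281
Numerator: 0.161 * 1123.4 = 180.8674
RT60 = 180.8674 / 103.7281 = 1.744

1.744 s


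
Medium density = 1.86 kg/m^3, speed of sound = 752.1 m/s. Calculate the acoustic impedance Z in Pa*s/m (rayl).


Given values:
  rho = 1.86 kg/m^3
  c = 752.1 m/s
Formula: Z = rho * c
Z = 1.86 * 752.1
Z = 1398.91

1398.91 rayl


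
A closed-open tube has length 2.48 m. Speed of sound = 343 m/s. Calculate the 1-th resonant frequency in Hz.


Given values:
  Tube type: closed-open, L = 2.48 m, c = 343 m/s, n = 1
Formula: f_n = (2n - 1) * c / (4 * L)
Compute 2n - 1 = 2*1 - 1 = 1
Compute 4 * L = 4 * 2.48 = 9.92
f = 1 * 343 / 9.92
f = 34.58

34.58 Hz


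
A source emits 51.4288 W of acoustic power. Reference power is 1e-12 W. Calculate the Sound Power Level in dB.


Given values:
  W = 51.4288 W
  W_ref = 1e-12 W
Formula: SWL = 10 * log10(W / W_ref)
Compute ratio: W / W_ref = 51428800000000
Compute log10: log10(51428800000000) = 13.711206
Multiply: SWL = 10 * 13.711206 = 137.11

137.11 dB


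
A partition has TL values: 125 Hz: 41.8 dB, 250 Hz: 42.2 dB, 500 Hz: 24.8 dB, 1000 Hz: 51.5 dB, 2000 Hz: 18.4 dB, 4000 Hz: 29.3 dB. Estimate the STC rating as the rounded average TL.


Given TL values at each frequency:
  125 Hz: 41.8 dB
  250 Hz: 42.2 dB
  500 Hz: 24.8 dB
  1000 Hz: 51.5 dB
  2000 Hz: 18.4 dB
  4000 Hz: 29.3 dB
Formula: STC ~ round(average of TL values)
Sum = 41.8 + 42.2 + 24.8 + 51.5 + 18.4 + 29.3 = 208.0
Average = 208.0 / 6 = 34.67
Rounded: 35

35


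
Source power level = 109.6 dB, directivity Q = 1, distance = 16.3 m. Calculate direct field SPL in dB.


Given values:
  Lw = 109.6 dB, Q = 1, r = 16.3 m
Formula: SPL = Lw + 10 * log10(Q / (4 * pi * r^2))
Compute 4 * pi * r^2 = 4 * pi * 16.3^2 = 3338.759
Compute Q / denom = 1 / 3338.759 = 0.00029951
Compute 10 * log10(0.00029951) = -35.2359
SPL = 109.6 + (-35.2359) = 74.36

74.36 dB


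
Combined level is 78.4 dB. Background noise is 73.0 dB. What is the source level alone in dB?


Given values:
  L_total = 78.4 dB, L_bg = 73.0 dB
Formula: L_source = 10 * log10(10^(L_total/10) - 10^(L_bg/10))
Convert to linear:
  10^(78.4/10) = 69183097.0919
  10^(73.0/10) = 19952623.1497
Difference: 69183097.0919 - 19952623.1497 = 49230473.9422
L_source = 10 * log10(49230473.9422) = 76.92

76.92 dB


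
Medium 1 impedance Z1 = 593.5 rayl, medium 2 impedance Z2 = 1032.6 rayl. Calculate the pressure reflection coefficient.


Given values:
  Z1 = 593.5 rayl, Z2 = 1032.6 rayl
Formula: R = (Z2 - Z1) / (Z2 + Z1)
Numerator: Z2 - Z1 = 1032.6 - 593.5 = 439.1
Denominator: Z2 + Z1 = 1032.6 + 593.5 = 1626.1
R = 439.1 / 1626.1 = 0.27

0.27


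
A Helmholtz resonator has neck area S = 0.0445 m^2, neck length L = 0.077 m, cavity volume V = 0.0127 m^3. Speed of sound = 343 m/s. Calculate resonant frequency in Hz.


Given values:
  S = 0.0445 m^2, L = 0.077 m, V = 0.0127 m^3, c = 343 m/s
Formula: f = (c / (2*pi)) * sqrt(S / (V * L))
Compute V * L = 0.0127 * 0.077 = 0.0009779
Compute S / (V * L) = 0.0445 / 0.0009779 = 45.5057
Compute sqrt(45.5057) = 6.745791
Compute c / (2*pi) = 343 / 6.283185 = 54.590148
f = 54.590148 * 6.745791 = 368.25

368.25 Hz


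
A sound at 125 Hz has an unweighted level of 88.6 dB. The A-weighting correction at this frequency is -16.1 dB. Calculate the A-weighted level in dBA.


Given values:
  SPL = 88.6 dB
  A-weighting at 125 Hz = -16.1 dB
Formula: L_A = SPL + A_weight
L_A = 88.6 + (-16.1)
L_A = 72.5

72.5 dBA


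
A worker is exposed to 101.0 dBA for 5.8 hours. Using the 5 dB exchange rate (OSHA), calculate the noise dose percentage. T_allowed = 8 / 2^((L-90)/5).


Given values:
  L = 101.0 dBA, T = 5.8 hours
Formula: T_allowed = 8 / 2^((L - 90) / 5)
Compute exponent: (101.0 - 90) / 5 = 2.2
Compute 2^(2.2) = 4.594793
T_allowed = 8 / 4.594793 = 1.741101 hours
Dose = (T / T_allowed) * 100
Dose = (5.8 / 1.741101) * 100 = 333.12

333.12 %


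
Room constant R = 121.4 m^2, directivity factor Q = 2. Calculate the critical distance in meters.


Given values:
  R = 121.4 m^2, Q = 2
Formula: d_c = 0.141 * sqrt(Q * R)
Compute Q * R = 2 * 121.4 = 242.8
Compute sqrt(242.8) = 15.582
d_c = 0.141 * 15.582 = 2.197

2.197 m


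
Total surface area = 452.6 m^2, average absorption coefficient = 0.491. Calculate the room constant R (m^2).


Given values:
  S = 452.6 m^2, alpha = 0.491
Formula: R = S * alpha / (1 - alpha)
Numerator: 452.6 * 0.491 = 222.2266
Denominator: 1 - 0.491 = 0.509
R = 222.2266 / 0.509 = 436.59

436.59 m^2


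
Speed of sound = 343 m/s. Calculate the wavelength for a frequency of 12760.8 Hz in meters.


Given values:
  c = 343 m/s, f = 12760.8 Hz
Formula: lambda = c / f
lambda = 343 / 12760.8
lambda = 0.0269

0.0269 m


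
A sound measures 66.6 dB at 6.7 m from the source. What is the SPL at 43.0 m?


Given values:
  SPL1 = 66.6 dB, r1 = 6.7 m, r2 = 43.0 m
Formula: SPL2 = SPL1 - 20 * log10(r2 / r1)
Compute ratio: r2 / r1 = 43.0 / 6.7 = 6.4179
Compute log10: log10(6.4179) = 0.807393
Compute drop: 20 * 0.807393 = 16.1479
SPL2 = 66.6 - 16.1479 = 50.45

50.45 dB


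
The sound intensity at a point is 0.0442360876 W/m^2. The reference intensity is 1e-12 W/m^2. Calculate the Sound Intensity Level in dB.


Given values:
  I = 0.0442360876 W/m^2
  I_ref = 1e-12 W/m^2
Formula: SIL = 10 * log10(I / I_ref)
Compute ratio: I / I_ref = 44236087600
Compute log10: log10(44236087600) = 10.645777
Multiply: SIL = 10 * 10.645777 = 106.46

106.46 dB


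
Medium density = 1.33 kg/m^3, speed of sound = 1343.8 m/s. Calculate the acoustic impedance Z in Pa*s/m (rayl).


Given values:
  rho = 1.33 kg/m^3
  c = 1343.8 m/s
Formula: Z = rho * c
Z = 1.33 * 1343.8
Z = 1787.25

1787.25 rayl


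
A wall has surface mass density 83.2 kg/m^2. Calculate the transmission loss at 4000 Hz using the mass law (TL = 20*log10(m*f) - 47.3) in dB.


Given values:
  m = 83.2 kg/m^2, f = 4000 Hz
Formula: TL = 20 * log10(m * f) - 47.3
Compute m * f = 83.2 * 4000 = 332800.0
Compute log10(332800.0) = 5.522183
Compute 20 * 5.522183 = 110.4437
TL = 110.4437 - 47.3 = 63.14

63.14 dB


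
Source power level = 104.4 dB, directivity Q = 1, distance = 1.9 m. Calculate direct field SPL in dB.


Given values:
  Lw = 104.4 dB, Q = 1, r = 1.9 m
Formula: SPL = Lw + 10 * log10(Q / (4 * pi * r^2))
Compute 4 * pi * r^2 = 4 * pi * 1.9^2 = 45.3646
Compute Q / denom = 1 / 45.3646 = 0.02204362
Compute 10 * log10(0.02204362) = -16.5672
SPL = 104.4 + (-16.5672) = 87.83

87.83 dB


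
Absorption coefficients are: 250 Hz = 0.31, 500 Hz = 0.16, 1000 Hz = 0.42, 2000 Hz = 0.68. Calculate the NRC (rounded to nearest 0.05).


Given values:
  a_250 = 0.31, a_500 = 0.16
  a_1000 = 0.42, a_2000 = 0.68
Formula: NRC = (a250 + a500 + a1000 + a2000) / 4
Sum = 0.31 + 0.16 + 0.42 + 0.68 = 1.57
NRC = 1.57 / 4 = 0.3925
Rounded to nearest 0.05: 0.4

0.4


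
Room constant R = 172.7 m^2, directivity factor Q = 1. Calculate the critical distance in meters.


Given values:
  R = 172.7 m^2, Q = 1
Formula: d_c = 0.141 * sqrt(Q * R)
Compute Q * R = 1 * 172.7 = 172.7
Compute sqrt(172.7) = 13.1415
d_c = 0.141 * 13.1415 = 1.853

1.853 m


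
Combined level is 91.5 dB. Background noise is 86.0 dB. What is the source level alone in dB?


Given values:
  L_total = 91.5 dB, L_bg = 86.0 dB
Formula: L_source = 10 * log10(10^(L_total/10) - 10^(L_bg/10))
Convert to linear:
  10^(91.5/10) = 1412537544.6228
  10^(86.0/10) = 398107170.5535
Difference: 1412537544.6228 - 398107170.5535 = 1014430374.0693
L_source = 10 * log10(1014430374.0693) = 90.06

90.06 dB


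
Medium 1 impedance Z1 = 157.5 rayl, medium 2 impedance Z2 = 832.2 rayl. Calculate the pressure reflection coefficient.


Given values:
  Z1 = 157.5 rayl, Z2 = 832.2 rayl
Formula: R = (Z2 - Z1) / (Z2 + Z1)
Numerator: Z2 - Z1 = 832.2 - 157.5 = 674.7
Denominator: Z2 + Z1 = 832.2 + 157.5 = 989.7
R = 674.7 / 989.7 = 0.6817

0.6817


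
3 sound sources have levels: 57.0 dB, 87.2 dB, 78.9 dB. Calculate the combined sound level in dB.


Formula: L_total = 10 * log10( sum(10^(Li/10)) )
  Source 1: 10^(57.0/10) = 501187.2336
  Source 2: 10^(87.2/10) = 524807460.2498
  Source 3: 10^(78.9/10) = 77624711.6629
Sum of linear values = 602933359.1463
L_total = 10 * log10(602933359.1463) = 87.8

87.8 dB


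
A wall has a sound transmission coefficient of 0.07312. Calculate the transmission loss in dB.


Given values:
  tau = 0.07312
Formula: TL = 10 * log10(1 / tau)
Compute 1 / tau = 1 / 0.07312 = 13.6761
Compute log10(13.6761) = 1.135962
TL = 10 * 1.135962 = 11.36

11.36 dB


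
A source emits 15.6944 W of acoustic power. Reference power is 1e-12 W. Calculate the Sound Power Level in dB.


Given values:
  W = 15.6944 W
  W_ref = 1e-12 W
Formula: SWL = 10 * log10(W / W_ref)
Compute ratio: W / W_ref = 15694400000000
Compute log10: log10(15694400000000) = 13.195745
Multiply: SWL = 10 * 13.195745 = 131.96

131.96 dB


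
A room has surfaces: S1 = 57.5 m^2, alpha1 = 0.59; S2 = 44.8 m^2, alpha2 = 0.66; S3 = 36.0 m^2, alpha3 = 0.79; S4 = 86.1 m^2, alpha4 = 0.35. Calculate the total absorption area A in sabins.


Given surfaces:
  Surface 1: 57.5 * 0.59 = 33.925
  Surface 2: 44.8 * 0.66 = 29.568
  Surface 3: 36.0 * 0.79 = 28.44
  Surface 4: 86.1 * 0.35 = 30.135
Formula: A = sum(Si * alpha_i)
A = 33.925 + 29.568 + 28.44 + 30.135
A = 122.07

122.07 sabins


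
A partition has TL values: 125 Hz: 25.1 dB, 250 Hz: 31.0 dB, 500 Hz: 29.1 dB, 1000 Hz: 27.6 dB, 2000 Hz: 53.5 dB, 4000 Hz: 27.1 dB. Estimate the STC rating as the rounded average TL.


Given TL values at each frequency:
  125 Hz: 25.1 dB
  250 Hz: 31.0 dB
  500 Hz: 29.1 dB
  1000 Hz: 27.6 dB
  2000 Hz: 53.5 dB
  4000 Hz: 27.1 dB
Formula: STC ~ round(average of TL values)
Sum = 25.1 + 31.0 + 29.1 + 27.6 + 53.5 + 27.1 = 193.4
Average = 193.4 / 6 = 32.23
Rounded: 32

32


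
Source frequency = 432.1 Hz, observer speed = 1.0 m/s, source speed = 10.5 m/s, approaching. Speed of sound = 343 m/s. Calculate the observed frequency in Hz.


Given values:
  f_s = 432.1 Hz, v_o = 1.0 m/s, v_s = 10.5 m/s
  Direction: approaching
Formula: f_o = f_s * (c + v_o) / (c - v_s)
Numerator: c + v_o = 343 + 1.0 = 344.0
Denominator: c - v_s = 343 - 10.5 = 332.5
f_o = 432.1 * 344.0 / 332.5 = 447.04

447.04 Hz


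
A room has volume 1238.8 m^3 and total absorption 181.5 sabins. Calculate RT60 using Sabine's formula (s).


Given values:
  V = 1238.8 m^3
  A = 181.5 sabins
Formula: RT60 = 0.161 * V / A
Numerator: 0.161 * 1238.8 = 199.4468
RT60 = 199.4468 / 181.5 = 1.099

1.099 s


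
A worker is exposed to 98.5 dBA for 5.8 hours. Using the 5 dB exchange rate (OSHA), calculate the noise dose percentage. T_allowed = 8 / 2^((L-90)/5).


Given values:
  L = 98.5 dBA, T = 5.8 hours
Formula: T_allowed = 8 / 2^((L - 90) / 5)
Compute exponent: (98.5 - 90) / 5 = 1.7
Compute 2^(1.7) = 3.24901
T_allowed = 8 / 3.24901 = 2.462289 hours
Dose = (T / T_allowed) * 100
Dose = (5.8 / 2.462289) * 100 = 235.55

235.55 %


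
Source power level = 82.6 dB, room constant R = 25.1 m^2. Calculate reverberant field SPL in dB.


Given values:
  Lw = 82.6 dB, R = 25.1 m^2
Formula: SPL = Lw + 10 * log10(4 / R)
Compute 4 / R = 4 / 25.1 = 0.159363
Compute 10 * log10(0.159363) = -7.9761
SPL = 82.6 + (-7.9761) = 74.62

74.62 dB


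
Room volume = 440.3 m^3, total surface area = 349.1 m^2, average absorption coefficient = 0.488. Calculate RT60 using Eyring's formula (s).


Given values:
  V = 440.3 m^3, S = 349.1 m^2, alpha = 0.488
Formula: RT60 = 0.161 * V / (-S * ln(1 - alpha))
Compute ln(1 - 0.488) = ln(0.512) = -0.669431
Denominator: -349.1 * -0.669431 = 233.6984
Numerator: 0.161 * 440.3 = 70.8883
RT60 = 70.8883 / 233.6984 = 0.303

0.303 s


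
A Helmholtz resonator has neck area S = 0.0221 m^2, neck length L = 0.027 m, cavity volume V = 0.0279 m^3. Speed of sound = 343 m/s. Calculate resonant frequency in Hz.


Given values:
  S = 0.0221 m^2, L = 0.027 m, V = 0.0279 m^3, c = 343 m/s
Formula: f = (c / (2*pi)) * sqrt(S / (V * L))
Compute V * L = 0.0279 * 0.027 = 0.0007533
Compute S / (V * L) = 0.0221 / 0.0007533 = 29.3376
Compute sqrt(29.3376) = 5.416419
Compute c / (2*pi) = 343 / 6.283185 = 54.590148
f = 54.590148 * 5.416419 = 295.68

295.68 Hz


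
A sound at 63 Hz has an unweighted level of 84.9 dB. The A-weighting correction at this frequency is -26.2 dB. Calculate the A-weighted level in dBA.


Given values:
  SPL = 84.9 dB
  A-weighting at 63 Hz = -26.2 dB
Formula: L_A = SPL + A_weight
L_A = 84.9 + (-26.2)
L_A = 58.7

58.7 dBA


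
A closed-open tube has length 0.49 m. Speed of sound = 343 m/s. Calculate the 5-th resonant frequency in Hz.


Given values:
  Tube type: closed-open, L = 0.49 m, c = 343 m/s, n = 5
Formula: f_n = (2n - 1) * c / (4 * L)
Compute 2n - 1 = 2*5 - 1 = 9
Compute 4 * L = 4 * 0.49 = 1.96
f = 9 * 343 / 1.96
f = 1575.0

1575.0 Hz


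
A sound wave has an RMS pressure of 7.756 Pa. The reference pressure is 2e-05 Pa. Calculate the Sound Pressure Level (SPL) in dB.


Given values:
  p = 7.756 Pa
  p_ref = 2e-05 Pa
Formula: SPL = 20 * log10(p / p_ref)
Compute ratio: p / p_ref = 7.756 / 2e-05 = 387800
Compute log10: log10(387800) = 5.588608
Multiply: SPL = 20 * 5.588608 = 111.77

111.77 dB


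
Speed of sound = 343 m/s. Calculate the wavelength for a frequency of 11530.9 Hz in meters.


Given values:
  c = 343 m/s, f = 11530.9 Hz
Formula: lambda = c / f
lambda = 343 / 11530.9
lambda = 0.0297

0.0297 m


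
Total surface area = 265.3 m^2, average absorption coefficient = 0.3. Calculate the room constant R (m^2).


Given values:
  S = 265.3 m^2, alpha = 0.3
Formula: R = S * alpha / (1 - alpha)
Numerator: 265.3 * 0.3 = 79.59
Denominator: 1 - 0.3 = 0.7
R = 79.59 / 0.7 = 113.7

113.7 m^2


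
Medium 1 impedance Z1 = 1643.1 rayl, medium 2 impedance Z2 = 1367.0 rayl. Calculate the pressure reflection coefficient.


Given values:
  Z1 = 1643.1 rayl, Z2 = 1367.0 rayl
Formula: R = (Z2 - Z1) / (Z2 + Z1)
Numerator: Z2 - Z1 = 1367.0 - 1643.1 = -276.1
Denominator: Z2 + Z1 = 1367.0 + 1643.1 = 3010.1
R = -276.1 / 3010.1 = -0.0917

-0.0917


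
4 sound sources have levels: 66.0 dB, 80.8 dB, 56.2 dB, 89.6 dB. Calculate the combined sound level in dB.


Formula: L_total = 10 * log10( sum(10^(Li/10)) )
  Source 1: 10^(66.0/10) = 3981071.7055
  Source 2: 10^(80.8/10) = 120226443.4617
  Source 3: 10^(56.2/10) = 416869.3835
  Source 4: 10^(89.6/10) = 912010839.3559
Sum of linear values = 1036635223.9066
L_total = 10 * log10(1036635223.9066) = 90.16

90.16 dB


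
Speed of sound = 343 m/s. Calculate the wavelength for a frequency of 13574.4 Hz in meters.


Given values:
  c = 343 m/s, f = 13574.4 Hz
Formula: lambda = c / f
lambda = 343 / 13574.4
lambda = 0.0253

0.0253 m


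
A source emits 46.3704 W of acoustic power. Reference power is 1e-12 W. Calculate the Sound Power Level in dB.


Given values:
  W = 46.3704 W
  W_ref = 1e-12 W
Formula: SWL = 10 * log10(W / W_ref)
Compute ratio: W / W_ref = 46370400000000
Compute log10: log10(46370400000000) = 13.666241
Multiply: SWL = 10 * 13.666241 = 136.66

136.66 dB


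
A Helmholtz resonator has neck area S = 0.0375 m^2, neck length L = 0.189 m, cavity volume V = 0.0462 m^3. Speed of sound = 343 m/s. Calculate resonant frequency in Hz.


Given values:
  S = 0.0375 m^2, L = 0.189 m, V = 0.0462 m^3, c = 343 m/s
Formula: f = (c / (2*pi)) * sqrt(S / (V * L))
Compute V * L = 0.0462 * 0.189 = 0.0087318
Compute S / (V * L) = 0.0375 / 0.0087318 = 4.2946
Compute sqrt(4.2946) = 2.072342
Compute c / (2*pi) = 343 / 6.283185 = 54.590148
f = 54.590148 * 2.072342 = 113.13

113.13 Hz


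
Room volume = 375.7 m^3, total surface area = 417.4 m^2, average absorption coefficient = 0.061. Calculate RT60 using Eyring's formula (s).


Given values:
  V = 375.7 m^3, S = 417.4 m^2, alpha = 0.061
Formula: RT60 = 0.161 * V / (-S * ln(1 - alpha))
Compute ln(1 - 0.061) = ln(0.939) = -0.06294
Denominator: -417.4 * -0.06294 = 26.2712
Numerator: 0.161 * 375.7 = 60.4877
RT60 = 60.4877 / 26.2712 = 2.302

2.302 s


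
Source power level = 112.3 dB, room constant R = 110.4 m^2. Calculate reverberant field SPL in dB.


Given values:
  Lw = 112.3 dB, R = 110.4 m^2
Formula: SPL = Lw + 10 * log10(4 / R)
Compute 4 / R = 4 / 110.4 = 0.036232
Compute 10 * log10(0.036232) = -14.4091
SPL = 112.3 + (-14.4091) = 97.89

97.89 dB


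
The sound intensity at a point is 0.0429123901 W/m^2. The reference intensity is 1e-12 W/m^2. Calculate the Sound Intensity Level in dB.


Given values:
  I = 0.0429123901 W/m^2
  I_ref = 1e-12 W/m^2
Formula: SIL = 10 * log10(I / I_ref)
Compute ratio: I / I_ref = 42912390100
Compute log10: log10(42912390100) = 10.632583
Multiply: SIL = 10 * 10.632583 = 106.33

106.33 dB


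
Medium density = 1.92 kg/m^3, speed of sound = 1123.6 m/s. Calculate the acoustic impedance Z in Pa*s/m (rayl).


Given values:
  rho = 1.92 kg/m^3
  c = 1123.6 m/s
Formula: Z = rho * c
Z = 1.92 * 1123.6
Z = 2157.31

2157.31 rayl


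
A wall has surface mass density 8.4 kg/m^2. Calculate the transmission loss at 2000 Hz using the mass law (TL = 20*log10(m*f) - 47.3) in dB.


Given values:
  m = 8.4 kg/m^2, f = 2000 Hz
Formula: TL = 20 * log10(m * f) - 47.3
Compute m * f = 8.4 * 2000 = 16800.0
Compute log10(16800.0) = 4.225309
Compute 20 * 4.225309 = 84.5062
TL = 84.5062 - 47.3 = 37.21

37.21 dB


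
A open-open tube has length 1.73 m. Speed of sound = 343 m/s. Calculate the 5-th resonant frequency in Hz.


Given values:
  Tube type: open-open, L = 1.73 m, c = 343 m/s, n = 5
Formula: f_n = n * c / (2 * L)
Compute 2 * L = 2 * 1.73 = 3.46
f = 5 * 343 / 3.46
f = 495.66

495.66 Hz


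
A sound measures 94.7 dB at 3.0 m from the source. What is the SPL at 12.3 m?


Given values:
  SPL1 = 94.7 dB, r1 = 3.0 m, r2 = 12.3 m
Formula: SPL2 = SPL1 - 20 * log10(r2 / r1)
Compute ratio: r2 / r1 = 12.3 / 3.0 = 4.1
Compute log10: log10(4.1) = 0.612784
Compute drop: 20 * 0.612784 = 12.2557
SPL2 = 94.7 - 12.2557 = 82.44

82.44 dB


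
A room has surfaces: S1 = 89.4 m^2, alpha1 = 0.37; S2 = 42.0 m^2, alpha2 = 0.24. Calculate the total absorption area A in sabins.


Given surfaces:
  Surface 1: 89.4 * 0.37 = 33.078
  Surface 2: 42.0 * 0.24 = 10.08
Formula: A = sum(Si * alpha_i)
A = 33.078 + 10.08
A = 43.16

43.16 sabins
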